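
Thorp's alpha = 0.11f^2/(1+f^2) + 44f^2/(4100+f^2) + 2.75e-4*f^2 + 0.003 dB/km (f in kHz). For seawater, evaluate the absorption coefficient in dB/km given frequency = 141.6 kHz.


f^2 = 20050.56
alpha = 0.11*20050.56/(1+20050.56) + 44*20050.56/(4100+20050.56) + 2.75e-4*20050.56 + 0.003 = 42.157

42.157 dB/km


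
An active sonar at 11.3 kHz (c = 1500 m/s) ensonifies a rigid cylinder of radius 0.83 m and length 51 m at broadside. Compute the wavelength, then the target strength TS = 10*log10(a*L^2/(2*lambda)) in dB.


Step 1: lambda = c/f = 1500/11300 = 0.13274 m
Step 2: TS = 10*log10(a*L^2/(2*lambda)) = 10*log10(0.83*51^2/(2*0.13274)) = 39.1

39.1 dB


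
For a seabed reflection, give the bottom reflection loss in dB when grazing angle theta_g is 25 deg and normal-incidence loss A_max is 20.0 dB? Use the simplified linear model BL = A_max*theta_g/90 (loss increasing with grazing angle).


BL = A_max * theta_g / 90 = 20.0 * 25 / 90 = 5.56

5.56 dB


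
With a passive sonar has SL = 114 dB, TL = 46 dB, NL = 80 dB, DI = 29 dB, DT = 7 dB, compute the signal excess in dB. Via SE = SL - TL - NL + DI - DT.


10 dB


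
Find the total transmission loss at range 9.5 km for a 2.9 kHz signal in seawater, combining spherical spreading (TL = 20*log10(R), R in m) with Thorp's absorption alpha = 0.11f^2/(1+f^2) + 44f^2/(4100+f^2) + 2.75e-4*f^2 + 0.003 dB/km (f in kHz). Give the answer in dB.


Step 1 (Thorp): alpha = 0.11*8.41/(1+8.41) + 44*8.41/(4100+8.41) + 2.75e-4*8.41 + 0.003 = 0.1937 dB/km
Step 2: TL_spread = 20*log10(9500) = 79.55 dB
Step 3: TL_abs = alpha*R = 0.1937 * 9.5 = 1.84 dB
Step 4: TL_total = 79.55 + 1.84 = 81.39

81.39 dB


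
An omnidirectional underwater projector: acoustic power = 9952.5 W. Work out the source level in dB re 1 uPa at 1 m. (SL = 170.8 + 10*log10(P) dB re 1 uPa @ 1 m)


SL = 170.8 + 10*log10(9952.5) = 170.8 + 39.98 = 210.78

210.78 dB


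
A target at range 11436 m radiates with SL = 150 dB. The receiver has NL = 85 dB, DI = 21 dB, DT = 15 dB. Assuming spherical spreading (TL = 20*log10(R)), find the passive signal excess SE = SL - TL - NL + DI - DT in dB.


Step 1: TL = 20*log10(11436) = 81.17 dB
Step 2: SE = 150 - 81.17 - 85 + 21 - 15 = -10.17

-10.17 dB


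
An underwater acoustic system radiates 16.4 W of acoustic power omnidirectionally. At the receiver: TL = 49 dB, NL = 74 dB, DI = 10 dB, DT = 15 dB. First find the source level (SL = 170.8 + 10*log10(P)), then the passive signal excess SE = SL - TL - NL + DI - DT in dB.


Step 1: SL = 170.8 + 10*log10(16.4) = 182.95 dB
Step 2: SE = SL - TL - NL + DI - DT = 182.95 - 49 - 74 + 10 - 15 = 54.95

54.95 dB


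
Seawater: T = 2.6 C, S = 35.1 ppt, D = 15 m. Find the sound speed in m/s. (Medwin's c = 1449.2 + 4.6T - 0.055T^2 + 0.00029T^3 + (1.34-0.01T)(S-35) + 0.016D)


c = 1449.2 + 4.6*2.6 - 0.055*2.6^2 + 0.00029*2.6^3 + (1.34 - 0.01*2.6)*(35.1 - 35) + 0.016*15 = 1461.16

1461.16 m/s


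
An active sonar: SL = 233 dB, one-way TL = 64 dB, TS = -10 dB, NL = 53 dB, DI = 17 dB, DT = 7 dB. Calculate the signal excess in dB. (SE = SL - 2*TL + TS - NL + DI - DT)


SE = SL - 2*TL + TS - NL + DI - DT = 233 - 2*64 + (-10) - 53 + 17 - 7 = 52

52 dB


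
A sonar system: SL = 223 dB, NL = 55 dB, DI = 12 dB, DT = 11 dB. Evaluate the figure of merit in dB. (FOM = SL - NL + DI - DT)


FOM = SL - NL + DI - DT = 223 - 55 + 12 - 11 = 169

169 dB


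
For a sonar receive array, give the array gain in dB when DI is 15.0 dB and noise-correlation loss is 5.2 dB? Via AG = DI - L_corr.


9.8 dB


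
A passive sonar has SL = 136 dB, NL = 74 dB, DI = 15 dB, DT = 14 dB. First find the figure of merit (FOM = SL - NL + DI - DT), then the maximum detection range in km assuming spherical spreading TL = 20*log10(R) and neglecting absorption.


Step 1: FOM = SL - NL + DI - DT = 136 - 74 + 15 - 14 = 63 dB
Step 2: at max range FOM = TL = 20*log10(R), so R = 10^(63/20) = 1412.54 m = 1.41 km

1.41 km


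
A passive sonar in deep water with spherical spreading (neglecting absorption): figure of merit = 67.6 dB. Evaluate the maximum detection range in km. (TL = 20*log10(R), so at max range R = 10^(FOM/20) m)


At max range FOM = TL, so 20*log10(R) = 67.6
R = 10^(67.6/20) = 2398.83 m = 2.4 km

2.4 km


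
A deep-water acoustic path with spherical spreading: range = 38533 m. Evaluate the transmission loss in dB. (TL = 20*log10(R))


TL = 20*log10(38533) = 91.72

91.72 dB


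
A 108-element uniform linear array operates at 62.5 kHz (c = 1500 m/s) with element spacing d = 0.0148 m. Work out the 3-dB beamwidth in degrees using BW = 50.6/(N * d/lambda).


Step 1: lambda = 1500/62500 = 0.024 m
Step 2: d/lambda = 0.0148/0.024 = 0.6167
Step 3: BW = 50.6/(N * d/lambda) = 50.6/(108 * 0.6167) = 0.76

0.76 deg


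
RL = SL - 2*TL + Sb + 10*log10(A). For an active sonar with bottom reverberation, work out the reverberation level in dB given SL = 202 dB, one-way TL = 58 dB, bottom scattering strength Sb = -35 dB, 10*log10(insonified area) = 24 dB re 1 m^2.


75 dB


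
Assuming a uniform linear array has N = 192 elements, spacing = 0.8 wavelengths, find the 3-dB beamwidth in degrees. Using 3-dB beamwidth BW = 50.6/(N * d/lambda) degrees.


0.33 deg


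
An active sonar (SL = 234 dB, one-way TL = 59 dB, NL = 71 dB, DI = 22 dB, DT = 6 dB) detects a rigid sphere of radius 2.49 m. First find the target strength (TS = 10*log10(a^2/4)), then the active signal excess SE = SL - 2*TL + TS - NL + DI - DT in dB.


Step 1: TS = 10*log10(2.49^2/4) = 1.9 dB
Step 2: SE = SL - 2*TL + TS - NL + DI - DT = 234 - 2*59 + (1.9) - 71 + 22 - 6 = 62.9

62.9 dB


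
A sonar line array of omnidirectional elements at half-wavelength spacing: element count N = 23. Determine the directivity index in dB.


DI = 10*log10(23) = 13.62

13.62 dB


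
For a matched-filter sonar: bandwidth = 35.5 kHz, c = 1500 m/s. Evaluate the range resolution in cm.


dR = c/(2*BW) = 1500 / (2 * 35.5e3) = 0.0211 m = 2.11 cm

2.11 cm


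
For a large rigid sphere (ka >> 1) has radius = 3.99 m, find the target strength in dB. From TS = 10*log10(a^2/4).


TS = 10*log10(3.99^2 / 4) = 10*log10(3.980025) = 6.0

6.0 dB


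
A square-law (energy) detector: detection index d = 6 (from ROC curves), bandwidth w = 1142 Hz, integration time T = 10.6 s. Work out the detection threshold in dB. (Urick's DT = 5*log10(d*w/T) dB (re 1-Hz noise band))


DT = 5*log10(d*w/T) = 5*log10(6 * 1142 / 10.6) = 5*log10(646.42) = 14.05

14.05 dB


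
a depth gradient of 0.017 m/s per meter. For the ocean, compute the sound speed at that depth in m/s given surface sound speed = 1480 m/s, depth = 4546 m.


1557.282 m/s


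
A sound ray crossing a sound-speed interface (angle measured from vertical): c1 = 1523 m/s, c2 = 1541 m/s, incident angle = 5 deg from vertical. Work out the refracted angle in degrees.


sin(theta2) = (c2/c1)*sin(theta1) = (1541/1523)*sin(5 deg) = 0.08819
theta2 = arcsin(0.08819) = 5.06

5.06 deg


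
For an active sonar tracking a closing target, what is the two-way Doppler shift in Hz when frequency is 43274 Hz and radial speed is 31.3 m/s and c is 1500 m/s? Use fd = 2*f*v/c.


fd = 2*f*v/c = 2 * 43274 * 31.3 / 1500 = 1805.97

1805.97 Hz


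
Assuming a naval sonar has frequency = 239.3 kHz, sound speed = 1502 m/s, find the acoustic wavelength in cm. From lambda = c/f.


0.63 cm


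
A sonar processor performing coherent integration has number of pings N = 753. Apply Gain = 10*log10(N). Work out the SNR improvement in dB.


28.77 dB


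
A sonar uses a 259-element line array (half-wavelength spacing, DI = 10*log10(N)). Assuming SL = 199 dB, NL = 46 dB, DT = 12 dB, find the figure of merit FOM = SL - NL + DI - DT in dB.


Step 1: DI = 10*log10(259) = 24.13 dB
Step 2: FOM = SL - NL + DI - DT = 199 - 46 + 24.13 - 12 = 165.13

165.13 dB


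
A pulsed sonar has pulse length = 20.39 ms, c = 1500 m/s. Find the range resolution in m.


dR = c*tau/2 = 1500 * 20.39e-3 / 2 = 15.2925

15.2925 m


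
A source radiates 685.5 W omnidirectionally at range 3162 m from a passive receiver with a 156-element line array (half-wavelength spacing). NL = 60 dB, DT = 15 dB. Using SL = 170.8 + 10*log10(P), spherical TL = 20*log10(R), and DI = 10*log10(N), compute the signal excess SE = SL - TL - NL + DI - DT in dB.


76.09 dB


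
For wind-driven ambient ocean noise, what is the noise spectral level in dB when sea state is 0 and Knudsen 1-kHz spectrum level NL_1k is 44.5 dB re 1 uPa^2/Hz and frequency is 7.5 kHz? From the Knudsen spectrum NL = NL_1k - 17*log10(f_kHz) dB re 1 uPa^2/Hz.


29.62 dB


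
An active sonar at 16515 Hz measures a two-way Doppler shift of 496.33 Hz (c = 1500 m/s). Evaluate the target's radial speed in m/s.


From fd = 2*f*v/c, v = c*fd/(2*f) = 1500 * 496.33 / (2*16515) = 22.54

22.54 m/s


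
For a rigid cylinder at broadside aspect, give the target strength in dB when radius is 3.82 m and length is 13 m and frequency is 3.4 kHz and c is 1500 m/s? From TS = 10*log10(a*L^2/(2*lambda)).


28.64 dB


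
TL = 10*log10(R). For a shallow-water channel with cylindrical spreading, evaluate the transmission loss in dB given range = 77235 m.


TL = 10*log10(77235) = 48.88

48.88 dB


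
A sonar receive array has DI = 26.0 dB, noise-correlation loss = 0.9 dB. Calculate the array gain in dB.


AG = DI - L_corr = 26.0 - 0.9 = 25.1

25.1 dB


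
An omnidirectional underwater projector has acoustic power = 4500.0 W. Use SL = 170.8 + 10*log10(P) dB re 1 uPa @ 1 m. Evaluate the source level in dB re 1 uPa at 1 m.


SL = 170.8 + 10*log10(4500.0) = 170.8 + 36.53 = 207.33

207.33 dB


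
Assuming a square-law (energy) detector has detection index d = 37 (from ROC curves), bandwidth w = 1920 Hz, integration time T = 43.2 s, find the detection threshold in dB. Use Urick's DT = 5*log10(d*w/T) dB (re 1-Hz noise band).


DT = 5*log10(d*w/T) = 5*log10(37 * 1920 / 43.2) = 5*log10(1644.44) = 16.08

16.08 dB


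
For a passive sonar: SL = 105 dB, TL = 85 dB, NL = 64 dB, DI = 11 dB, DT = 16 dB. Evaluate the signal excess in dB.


SE = SL - TL - NL + DI - DT = 105 - 85 - 64 + 11 - 16 = -49

-49 dB


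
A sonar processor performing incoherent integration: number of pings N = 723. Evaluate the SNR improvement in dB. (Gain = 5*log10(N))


Gain = 5*log10(723) = 14.3

14.3 dB


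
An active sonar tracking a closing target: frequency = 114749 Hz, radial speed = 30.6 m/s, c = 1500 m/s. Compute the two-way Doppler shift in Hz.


fd = 2*f*v/c = 2 * 114749 * 30.6 / 1500 = 4681.76

4681.76 Hz


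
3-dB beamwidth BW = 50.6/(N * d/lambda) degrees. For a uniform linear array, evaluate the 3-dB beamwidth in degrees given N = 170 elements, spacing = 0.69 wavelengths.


BW = 50.6 / (170 * 0.69) = 50.6 / 117.3 = 0.43

0.43 deg


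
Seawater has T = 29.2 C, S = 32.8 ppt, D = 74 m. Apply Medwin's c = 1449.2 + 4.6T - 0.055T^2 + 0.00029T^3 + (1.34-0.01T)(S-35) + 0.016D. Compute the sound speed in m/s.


c = 1449.2 + 4.6*29.2 - 0.055*29.2^2 + 0.00029*29.2^3 + (1.34 - 0.01*29.2)*(32.8 - 35) + 0.016*74 = 1542.72

1542.72 m/s


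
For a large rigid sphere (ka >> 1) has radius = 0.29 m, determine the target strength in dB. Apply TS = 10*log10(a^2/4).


TS = 10*log10(0.29^2 / 4) = 10*log10(0.021025) = -16.77

-16.77 dB


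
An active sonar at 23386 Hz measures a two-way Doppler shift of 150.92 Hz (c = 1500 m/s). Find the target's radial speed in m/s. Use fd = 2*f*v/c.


4.84 m/s


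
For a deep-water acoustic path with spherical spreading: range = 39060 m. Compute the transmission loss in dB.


TL = 20*log10(39060) = 91.83

91.83 dB


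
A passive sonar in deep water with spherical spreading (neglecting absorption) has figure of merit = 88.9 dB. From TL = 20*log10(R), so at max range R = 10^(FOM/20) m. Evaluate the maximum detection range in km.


27.86 km


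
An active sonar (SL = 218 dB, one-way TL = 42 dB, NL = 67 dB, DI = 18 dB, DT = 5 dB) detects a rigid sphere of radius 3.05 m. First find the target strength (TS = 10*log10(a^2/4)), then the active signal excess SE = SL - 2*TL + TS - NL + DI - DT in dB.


Step 1: TS = 10*log10(3.05^2/4) = 3.67 dB
Step 2: SE = SL - 2*TL + TS - NL + DI - DT = 218 - 2*42 + (3.67) - 67 + 18 - 5 = 83.67

83.67 dB


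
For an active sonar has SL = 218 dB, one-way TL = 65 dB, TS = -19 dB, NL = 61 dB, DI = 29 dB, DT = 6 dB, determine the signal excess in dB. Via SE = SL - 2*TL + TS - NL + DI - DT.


SE = SL - 2*TL + TS - NL + DI - DT = 218 - 2*65 + (-19) - 61 + 29 - 6 = 31

31 dB


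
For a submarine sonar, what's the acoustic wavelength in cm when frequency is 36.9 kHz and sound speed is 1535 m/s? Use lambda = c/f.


lambda = c/f = 1535 / 36900 = 0.0416 m = 4.16 cm

4.16 cm


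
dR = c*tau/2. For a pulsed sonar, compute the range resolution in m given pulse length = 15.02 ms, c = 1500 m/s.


dR = c*tau/2 = 1500 * 15.02e-3 / 2 = 11.265

11.265 m


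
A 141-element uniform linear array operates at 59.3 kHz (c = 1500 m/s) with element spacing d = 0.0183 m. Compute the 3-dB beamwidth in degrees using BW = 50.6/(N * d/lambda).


0.5 deg


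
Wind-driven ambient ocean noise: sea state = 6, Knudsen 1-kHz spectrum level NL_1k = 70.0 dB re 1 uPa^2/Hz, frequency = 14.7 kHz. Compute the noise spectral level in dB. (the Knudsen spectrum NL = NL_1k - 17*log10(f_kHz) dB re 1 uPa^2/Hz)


50.16 dB


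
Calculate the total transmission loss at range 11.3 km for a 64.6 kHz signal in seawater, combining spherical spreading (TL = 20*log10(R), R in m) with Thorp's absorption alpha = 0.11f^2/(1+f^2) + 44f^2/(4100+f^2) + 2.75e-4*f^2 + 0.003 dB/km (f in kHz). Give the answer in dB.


346.1 dB


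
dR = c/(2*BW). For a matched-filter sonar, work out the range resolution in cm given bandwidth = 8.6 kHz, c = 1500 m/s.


dR = c/(2*BW) = 1500 / (2 * 8.6e3) = 0.0872 m = 8.72 cm

8.72 cm


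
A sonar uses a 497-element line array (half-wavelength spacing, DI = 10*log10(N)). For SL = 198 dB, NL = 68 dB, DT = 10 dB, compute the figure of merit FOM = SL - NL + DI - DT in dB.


Step 1: DI = 10*log10(497) = 26.96 dB
Step 2: FOM = SL - NL + DI - DT = 198 - 68 + 26.96 - 10 = 146.96

146.96 dB


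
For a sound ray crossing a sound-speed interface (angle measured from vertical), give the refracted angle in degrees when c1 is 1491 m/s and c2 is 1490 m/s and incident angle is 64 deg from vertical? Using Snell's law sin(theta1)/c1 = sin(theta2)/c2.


sin(theta2) = (c2/c1)*sin(theta1) = (1490/1491)*sin(64 deg) = 0.89819
theta2 = arcsin(0.89819) = 63.92

63.92 deg


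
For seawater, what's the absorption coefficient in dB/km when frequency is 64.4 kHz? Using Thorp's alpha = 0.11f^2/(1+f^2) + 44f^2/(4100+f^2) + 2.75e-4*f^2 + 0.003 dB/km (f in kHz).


23.38 dB/km


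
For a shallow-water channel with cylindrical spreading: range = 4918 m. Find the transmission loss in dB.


36.92 dB


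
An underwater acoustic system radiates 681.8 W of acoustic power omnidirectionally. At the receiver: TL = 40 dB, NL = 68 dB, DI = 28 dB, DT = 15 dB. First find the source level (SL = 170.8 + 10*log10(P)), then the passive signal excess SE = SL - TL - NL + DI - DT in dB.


Step 1: SL = 170.8 + 10*log10(681.8) = 199.14 dB
Step 2: SE = SL - TL - NL + DI - DT = 199.14 - 40 - 68 + 28 - 15 = 104.14

104.14 dB


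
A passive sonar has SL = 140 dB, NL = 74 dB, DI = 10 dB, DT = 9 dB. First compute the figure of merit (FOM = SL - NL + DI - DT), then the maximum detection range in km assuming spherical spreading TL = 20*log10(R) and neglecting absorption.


Step 1: FOM = SL - NL + DI - DT = 140 - 74 + 10 - 9 = 67 dB
Step 2: at max range FOM = TL = 20*log10(R), so R = 10^(67/20) = 2238.72 m = 2.24 km

2.24 km


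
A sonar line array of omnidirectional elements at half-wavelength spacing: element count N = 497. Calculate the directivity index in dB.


DI = 10*log10(497) = 26.96

26.96 dB


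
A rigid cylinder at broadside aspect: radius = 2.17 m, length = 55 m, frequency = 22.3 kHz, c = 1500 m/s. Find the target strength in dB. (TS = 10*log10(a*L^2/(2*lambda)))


lambda = 1500/22300 = 0.06726 m
TS = 10*log10(2.17*55^2/(2*0.06726)) = 46.88

46.88 dB


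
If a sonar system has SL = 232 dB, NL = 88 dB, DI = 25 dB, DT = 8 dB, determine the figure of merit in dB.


FOM = SL - NL + DI - DT = 232 - 88 + 25 - 8 = 161

161 dB


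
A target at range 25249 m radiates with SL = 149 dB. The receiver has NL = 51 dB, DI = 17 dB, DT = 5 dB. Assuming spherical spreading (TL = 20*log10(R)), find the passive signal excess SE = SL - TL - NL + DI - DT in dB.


Step 1: TL = 20*log10(25249) = 88.04 dB
Step 2: SE = 149 - 88.04 - 51 + 17 - 5 = 21.96

21.96 dB


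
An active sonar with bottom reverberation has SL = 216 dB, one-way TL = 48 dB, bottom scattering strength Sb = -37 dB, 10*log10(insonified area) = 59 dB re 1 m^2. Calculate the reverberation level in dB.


RL = SL - 2*TL + Sb + 10*log10(A) = 216 - 2*48 + (-37) + 59 = 142

142 dB


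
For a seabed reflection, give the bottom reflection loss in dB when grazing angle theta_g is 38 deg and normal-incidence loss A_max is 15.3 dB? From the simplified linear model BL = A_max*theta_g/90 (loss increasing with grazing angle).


BL = A_max * theta_g / 90 = 15.3 * 38 / 90 = 6.46

6.46 dB


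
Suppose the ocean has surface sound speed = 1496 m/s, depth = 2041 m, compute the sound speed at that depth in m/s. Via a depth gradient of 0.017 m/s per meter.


c = 1496 + 0.017 * 2041 = 1530.697

1530.697 m/s


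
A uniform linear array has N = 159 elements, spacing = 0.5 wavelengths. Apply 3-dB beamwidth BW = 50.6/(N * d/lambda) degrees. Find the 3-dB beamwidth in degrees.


BW = 50.6 / (159 * 0.5) = 50.6 / 79.5 = 0.64

0.64 deg


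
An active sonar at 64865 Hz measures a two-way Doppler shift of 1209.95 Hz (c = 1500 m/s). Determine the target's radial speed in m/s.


From fd = 2*f*v/c, v = c*fd/(2*f) = 1500 * 1209.95 / (2*64865) = 13.99

13.99 m/s


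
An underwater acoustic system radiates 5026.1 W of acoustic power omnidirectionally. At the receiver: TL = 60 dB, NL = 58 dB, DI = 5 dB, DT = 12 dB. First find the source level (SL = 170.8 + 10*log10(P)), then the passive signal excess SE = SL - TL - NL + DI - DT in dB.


Step 1: SL = 170.8 + 10*log10(5026.1) = 207.81 dB
Step 2: SE = SL - TL - NL + DI - DT = 207.81 - 60 - 58 + 5 - 12 = 82.81

82.81 dB


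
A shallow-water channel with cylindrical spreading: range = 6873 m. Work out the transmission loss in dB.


38.37 dB


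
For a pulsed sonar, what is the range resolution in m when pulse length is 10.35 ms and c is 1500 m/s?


dR = c*tau/2 = 1500 * 10.35e-3 / 2 = 7.7625

7.7625 m


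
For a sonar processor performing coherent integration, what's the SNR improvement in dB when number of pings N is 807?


Gain = 10*log10(807) = 29.07

29.07 dB


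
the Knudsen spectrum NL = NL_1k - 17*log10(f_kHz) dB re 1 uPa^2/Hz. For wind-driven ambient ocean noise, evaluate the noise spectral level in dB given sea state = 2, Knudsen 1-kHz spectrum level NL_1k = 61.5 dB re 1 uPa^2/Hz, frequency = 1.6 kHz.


NL = NL_1k - 17*log10(f_kHz) = 61.5 - 17*log10(1.6) = 61.5 - (3.47) = 58.03

58.03 dB


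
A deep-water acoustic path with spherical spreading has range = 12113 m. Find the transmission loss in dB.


TL = 20*log10(12113) = 81.67

81.67 dB


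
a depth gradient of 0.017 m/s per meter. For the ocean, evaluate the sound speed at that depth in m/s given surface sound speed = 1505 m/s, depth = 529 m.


c = 1505 + 0.017 * 529 = 1513.993

1513.993 m/s


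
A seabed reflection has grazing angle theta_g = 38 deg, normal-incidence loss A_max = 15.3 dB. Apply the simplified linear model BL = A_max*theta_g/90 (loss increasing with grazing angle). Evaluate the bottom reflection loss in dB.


6.46 dB


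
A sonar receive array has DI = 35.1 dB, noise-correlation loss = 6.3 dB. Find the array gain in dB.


28.8 dB


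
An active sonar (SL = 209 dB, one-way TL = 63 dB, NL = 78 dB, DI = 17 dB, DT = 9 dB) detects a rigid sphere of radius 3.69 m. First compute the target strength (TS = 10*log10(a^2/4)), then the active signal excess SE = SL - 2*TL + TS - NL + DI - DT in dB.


Step 1: TS = 10*log10(3.69^2/4) = 5.32 dB
Step 2: SE = SL - 2*TL + TS - NL + DI - DT = 209 - 2*63 + (5.32) - 78 + 17 - 9 = 18.32

18.32 dB


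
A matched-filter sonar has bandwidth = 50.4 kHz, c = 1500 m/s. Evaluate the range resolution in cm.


1.49 cm


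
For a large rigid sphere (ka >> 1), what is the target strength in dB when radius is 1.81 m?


-0.87 dB


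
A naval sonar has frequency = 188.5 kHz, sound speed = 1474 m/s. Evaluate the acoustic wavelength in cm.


0.78 cm


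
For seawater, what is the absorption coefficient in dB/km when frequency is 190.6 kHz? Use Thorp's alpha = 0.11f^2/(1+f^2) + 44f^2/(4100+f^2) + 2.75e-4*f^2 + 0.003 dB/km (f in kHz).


f^2 = 36328.36
alpha = 0.11*36328.36/(1+36328.36) + 44*36328.36/(4100+36328.36) + 2.75e-4*36328.36 + 0.003 = 49.641

49.641 dB/km


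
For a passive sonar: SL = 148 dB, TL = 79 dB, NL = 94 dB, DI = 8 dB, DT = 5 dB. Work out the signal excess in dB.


SE = SL - TL - NL + DI - DT = 148 - 79 - 94 + 8 - 5 = -22

-22 dB


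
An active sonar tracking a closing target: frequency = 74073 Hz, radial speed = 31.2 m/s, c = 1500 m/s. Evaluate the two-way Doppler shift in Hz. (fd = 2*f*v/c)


fd = 2*f*v/c = 2 * 74073 * 31.2 / 1500 = 3081.44

3081.44 Hz


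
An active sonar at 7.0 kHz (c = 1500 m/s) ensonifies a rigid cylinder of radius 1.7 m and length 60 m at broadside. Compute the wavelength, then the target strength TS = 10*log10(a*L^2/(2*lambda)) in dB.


Step 1: lambda = c/f = 1500/7000 = 0.21429 m
Step 2: TS = 10*log10(a*L^2/(2*lambda)) = 10*log10(1.7*60^2/(2*0.21429)) = 41.55

41.55 dB


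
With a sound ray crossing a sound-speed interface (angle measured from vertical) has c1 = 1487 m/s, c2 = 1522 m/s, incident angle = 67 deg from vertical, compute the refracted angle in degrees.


sin(theta2) = (c2/c1)*sin(theta1) = (1522/1487)*sin(67 deg) = 0.94217
theta2 = arcsin(0.94217) = 70.42

70.42 deg


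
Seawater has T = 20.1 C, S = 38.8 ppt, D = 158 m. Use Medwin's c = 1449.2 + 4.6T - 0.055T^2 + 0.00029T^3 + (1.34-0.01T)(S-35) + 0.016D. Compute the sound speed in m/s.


c = 1449.2 + 4.6*20.1 - 0.055*20.1^2 + 0.00029*20.1^3 + (1.34 - 0.01*20.1)*(38.8 - 35) + 0.016*158 = 1528.65

1528.65 m/s


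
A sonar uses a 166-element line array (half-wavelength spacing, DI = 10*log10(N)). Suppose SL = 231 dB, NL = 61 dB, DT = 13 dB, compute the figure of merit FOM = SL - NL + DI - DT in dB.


179.2 dB


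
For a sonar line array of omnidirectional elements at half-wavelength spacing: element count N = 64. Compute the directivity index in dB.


DI = 10*log10(64) = 18.06

18.06 dB


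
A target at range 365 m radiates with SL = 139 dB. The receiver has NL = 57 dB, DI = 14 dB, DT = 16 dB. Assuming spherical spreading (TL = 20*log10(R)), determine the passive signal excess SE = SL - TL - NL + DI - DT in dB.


28.75 dB


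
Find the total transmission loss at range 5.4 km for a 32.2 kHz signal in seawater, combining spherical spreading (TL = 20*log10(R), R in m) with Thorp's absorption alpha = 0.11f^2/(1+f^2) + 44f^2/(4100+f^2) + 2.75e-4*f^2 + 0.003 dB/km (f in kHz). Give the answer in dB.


124.76 dB


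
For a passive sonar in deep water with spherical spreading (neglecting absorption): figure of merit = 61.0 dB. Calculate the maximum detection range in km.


At max range FOM = TL, so 20*log10(R) = 61.0
R = 10^(61.0/20) = 1122.02 m = 1.12 km

1.12 km


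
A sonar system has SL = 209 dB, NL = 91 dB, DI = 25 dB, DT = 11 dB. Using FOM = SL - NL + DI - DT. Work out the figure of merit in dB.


FOM = SL - NL + DI - DT = 209 - 91 + 25 - 11 = 132

132 dB


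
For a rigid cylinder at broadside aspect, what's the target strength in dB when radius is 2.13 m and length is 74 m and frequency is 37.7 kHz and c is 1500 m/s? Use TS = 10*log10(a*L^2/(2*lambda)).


lambda = 1500/37700 = 0.03979 m
TS = 10*log10(2.13*74^2/(2*0.03979)) = 51.66

51.66 dB


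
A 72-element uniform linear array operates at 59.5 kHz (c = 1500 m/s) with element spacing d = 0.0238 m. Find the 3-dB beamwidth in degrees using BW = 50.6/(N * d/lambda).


Step 1: lambda = 1500/59500 = 0.02521 m
Step 2: d/lambda = 0.0238/0.02521 = 0.9441
Step 3: BW = 50.6/(N * d/lambda) = 50.6/(72 * 0.9441) = 0.74

0.74 deg


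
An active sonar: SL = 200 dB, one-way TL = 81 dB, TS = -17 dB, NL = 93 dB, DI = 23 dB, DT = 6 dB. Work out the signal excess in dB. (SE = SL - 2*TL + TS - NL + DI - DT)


SE = SL - 2*TL + TS - NL + DI - DT = 200 - 2*81 + (-17) - 93 + 23 - 6 = -55

-55 dB


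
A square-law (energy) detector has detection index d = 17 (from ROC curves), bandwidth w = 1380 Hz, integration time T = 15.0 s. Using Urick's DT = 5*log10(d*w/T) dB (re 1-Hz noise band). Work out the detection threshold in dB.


15.97 dB


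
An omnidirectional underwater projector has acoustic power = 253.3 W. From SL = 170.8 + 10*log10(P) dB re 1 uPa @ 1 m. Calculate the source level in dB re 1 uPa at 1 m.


SL = 170.8 + 10*log10(253.3) = 170.8 + 24.04 = 194.84

194.84 dB


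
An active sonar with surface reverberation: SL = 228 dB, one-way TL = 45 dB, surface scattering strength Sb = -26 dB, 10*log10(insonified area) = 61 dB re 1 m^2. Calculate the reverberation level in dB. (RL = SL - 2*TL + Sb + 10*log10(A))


RL = SL - 2*TL + Sb + 10*log10(A) = 228 - 2*45 + (-26) + 61 = 173

173 dB


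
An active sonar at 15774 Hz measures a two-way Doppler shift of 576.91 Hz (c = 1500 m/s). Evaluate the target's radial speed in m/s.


From fd = 2*f*v/c, v = c*fd/(2*f) = 1500 * 576.91 / (2*15774) = 27.43

27.43 m/s


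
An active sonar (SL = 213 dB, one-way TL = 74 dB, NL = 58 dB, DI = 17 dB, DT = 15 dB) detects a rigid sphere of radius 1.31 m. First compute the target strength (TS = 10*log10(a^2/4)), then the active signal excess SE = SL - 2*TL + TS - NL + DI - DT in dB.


Step 1: TS = 10*log10(1.31^2/4) = -3.68 dB
Step 2: SE = SL - 2*TL + TS - NL + DI - DT = 213 - 2*74 + (-3.68) - 58 + 17 - 15 = 5.32

5.32 dB


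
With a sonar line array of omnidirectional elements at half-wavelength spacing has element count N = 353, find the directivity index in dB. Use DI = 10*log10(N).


DI = 10*log10(353) = 25.48

25.48 dB


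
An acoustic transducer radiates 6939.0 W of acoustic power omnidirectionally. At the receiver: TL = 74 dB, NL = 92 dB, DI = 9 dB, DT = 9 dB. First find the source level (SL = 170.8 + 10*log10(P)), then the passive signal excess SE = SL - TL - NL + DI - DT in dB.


Step 1: SL = 170.8 + 10*log10(6939.0) = 209.21 dB
Step 2: SE = SL - TL - NL + DI - DT = 209.21 - 74 - 92 + 9 - 9 = 43.21

43.21 dB


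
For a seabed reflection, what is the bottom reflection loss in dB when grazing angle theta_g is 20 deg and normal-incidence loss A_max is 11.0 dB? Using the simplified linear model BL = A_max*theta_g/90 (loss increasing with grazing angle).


2.44 dB


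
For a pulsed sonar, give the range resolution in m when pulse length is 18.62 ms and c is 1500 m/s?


13.965 m


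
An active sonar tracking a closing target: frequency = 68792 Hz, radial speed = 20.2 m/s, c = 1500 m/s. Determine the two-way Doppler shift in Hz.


fd = 2*f*v/c = 2 * 68792 * 20.2 / 1500 = 1852.8

1852.8 Hz


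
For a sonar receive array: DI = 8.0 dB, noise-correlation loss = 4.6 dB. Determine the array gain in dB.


3.4 dB


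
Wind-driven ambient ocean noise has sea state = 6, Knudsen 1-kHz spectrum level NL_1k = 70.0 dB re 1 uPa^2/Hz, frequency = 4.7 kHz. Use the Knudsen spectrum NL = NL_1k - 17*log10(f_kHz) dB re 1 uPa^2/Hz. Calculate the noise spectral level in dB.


NL = NL_1k - 17*log10(f_kHz) = 70.0 - 17*log10(4.7) = 70.0 - (11.43) = 58.57

58.57 dB


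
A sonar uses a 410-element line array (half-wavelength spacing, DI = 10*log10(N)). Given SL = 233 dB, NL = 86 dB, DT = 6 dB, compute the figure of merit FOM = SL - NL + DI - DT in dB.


Step 1: DI = 10*log10(410) = 26.13 dB
Step 2: FOM = SL - NL + DI - DT = 233 - 86 + 26.13 - 6 = 167.13

167.13 dB


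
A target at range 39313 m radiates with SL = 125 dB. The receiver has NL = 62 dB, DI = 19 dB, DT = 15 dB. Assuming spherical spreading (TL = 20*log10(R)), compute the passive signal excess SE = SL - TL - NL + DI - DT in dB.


-24.89 dB


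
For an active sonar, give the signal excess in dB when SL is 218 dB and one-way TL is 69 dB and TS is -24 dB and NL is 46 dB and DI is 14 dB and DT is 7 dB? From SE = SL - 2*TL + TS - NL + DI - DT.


17 dB


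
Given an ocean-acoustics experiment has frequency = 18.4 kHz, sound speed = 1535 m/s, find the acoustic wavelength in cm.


lambda = c/f = 1535 / 18400 = 0.0834 m = 8.34 cm

8.34 cm


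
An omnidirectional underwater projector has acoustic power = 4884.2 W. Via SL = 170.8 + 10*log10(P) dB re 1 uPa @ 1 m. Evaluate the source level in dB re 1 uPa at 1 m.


SL = 170.8 + 10*log10(4884.2) = 170.8 + 36.89 = 207.69

207.69 dB


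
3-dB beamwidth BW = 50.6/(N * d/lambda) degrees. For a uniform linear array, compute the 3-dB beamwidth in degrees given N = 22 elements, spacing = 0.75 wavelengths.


3.07 deg


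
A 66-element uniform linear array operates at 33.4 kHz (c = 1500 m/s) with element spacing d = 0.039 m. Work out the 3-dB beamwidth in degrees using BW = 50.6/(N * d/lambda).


Step 1: lambda = 1500/33400 = 0.04491 m
Step 2: d/lambda = 0.039/0.04491 = 0.8684
Step 3: BW = 50.6/(N * d/lambda) = 50.6/(66 * 0.8684) = 0.88

0.88 deg


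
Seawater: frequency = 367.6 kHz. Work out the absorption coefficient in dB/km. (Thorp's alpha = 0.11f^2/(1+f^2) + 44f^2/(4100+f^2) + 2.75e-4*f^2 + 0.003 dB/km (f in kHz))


f^2 = 135129.76
alpha = 0.11*135129.76/(1+135129.76) + 44*135129.76/(4100+135129.76) + 2.75e-4*135129.76 + 0.003 = 79.978

79.978 dB/km


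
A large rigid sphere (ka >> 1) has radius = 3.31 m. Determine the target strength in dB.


TS = 10*log10(3.31^2 / 4) = 10*log10(2.739025) = 4.38

4.38 dB


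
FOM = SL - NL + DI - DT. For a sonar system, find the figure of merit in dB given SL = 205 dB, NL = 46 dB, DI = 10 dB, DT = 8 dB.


FOM = SL - NL + DI - DT = 205 - 46 + 10 - 8 = 161

161 dB


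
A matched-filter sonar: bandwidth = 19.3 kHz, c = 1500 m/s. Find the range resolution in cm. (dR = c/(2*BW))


dR = c/(2*BW) = 1500 / (2 * 19.3e3) = 0.0389 m = 3.89 cm

3.89 cm


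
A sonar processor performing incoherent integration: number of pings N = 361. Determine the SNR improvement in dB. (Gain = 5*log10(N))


Gain = 5*log10(361) = 12.79

12.79 dB


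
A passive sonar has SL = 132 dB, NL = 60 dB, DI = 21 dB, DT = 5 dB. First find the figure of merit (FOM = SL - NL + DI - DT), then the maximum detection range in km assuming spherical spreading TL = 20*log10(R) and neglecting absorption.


Step 1: FOM = SL - NL + DI - DT = 132 - 60 + 21 - 5 = 88 dB
Step 2: at max range FOM = TL = 20*log10(R), so R = 10^(88/20) = 25118.86 m = 25.12 km

25.12 km


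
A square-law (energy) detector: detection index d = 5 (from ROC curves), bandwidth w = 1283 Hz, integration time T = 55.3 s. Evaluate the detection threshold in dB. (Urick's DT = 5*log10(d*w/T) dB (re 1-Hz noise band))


10.32 dB


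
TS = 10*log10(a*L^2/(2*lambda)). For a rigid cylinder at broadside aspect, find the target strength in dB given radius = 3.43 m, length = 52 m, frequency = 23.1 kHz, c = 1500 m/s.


lambda = 1500/23100 = 0.06494 m
TS = 10*log10(3.43*52^2/(2*0.06494)) = 48.54

48.54 dB


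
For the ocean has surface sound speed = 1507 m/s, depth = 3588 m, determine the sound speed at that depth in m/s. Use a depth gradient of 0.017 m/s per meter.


1567.996 m/s


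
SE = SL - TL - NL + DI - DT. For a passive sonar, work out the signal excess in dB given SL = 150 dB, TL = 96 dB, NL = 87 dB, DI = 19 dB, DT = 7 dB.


-21 dB


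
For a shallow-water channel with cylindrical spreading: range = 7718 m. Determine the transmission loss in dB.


38.88 dB


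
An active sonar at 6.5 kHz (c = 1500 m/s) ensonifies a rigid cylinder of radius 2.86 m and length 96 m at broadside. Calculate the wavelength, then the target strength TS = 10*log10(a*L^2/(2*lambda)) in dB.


Step 1: lambda = c/f = 1500/6500 = 0.23077 m
Step 2: TS = 10*log10(a*L^2/(2*lambda)) = 10*log10(2.86*96^2/(2*0.23077)) = 47.57

47.57 dB


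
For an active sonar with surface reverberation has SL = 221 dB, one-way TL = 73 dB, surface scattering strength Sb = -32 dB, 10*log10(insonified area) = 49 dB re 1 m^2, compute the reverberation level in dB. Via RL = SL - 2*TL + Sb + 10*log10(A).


92 dB


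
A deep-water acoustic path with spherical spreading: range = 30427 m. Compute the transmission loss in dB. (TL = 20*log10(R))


89.67 dB


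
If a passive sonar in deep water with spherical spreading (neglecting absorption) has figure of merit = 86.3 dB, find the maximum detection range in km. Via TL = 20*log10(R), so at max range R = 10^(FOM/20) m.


At max range FOM = TL, so 20*log10(R) = 86.3
R = 10^(86.3/20) = 20653.8 m = 20.65 km

20.65 km


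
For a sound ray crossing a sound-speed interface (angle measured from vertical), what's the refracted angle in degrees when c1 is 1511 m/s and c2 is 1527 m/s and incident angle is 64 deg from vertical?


sin(theta2) = (c2/c1)*sin(theta1) = (1527/1511)*sin(64 deg) = 0.90831
theta2 = arcsin(0.90831) = 65.27

65.27 deg


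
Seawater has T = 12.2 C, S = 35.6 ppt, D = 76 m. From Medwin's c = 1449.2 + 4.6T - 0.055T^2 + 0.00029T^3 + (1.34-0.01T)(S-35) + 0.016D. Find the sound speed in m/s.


c = 1449.2 + 4.6*12.2 - 0.055*12.2^2 + 0.00029*12.2^3 + (1.34 - 0.01*12.2)*(35.6 - 35) + 0.016*76 = 1499.61

1499.61 m/s


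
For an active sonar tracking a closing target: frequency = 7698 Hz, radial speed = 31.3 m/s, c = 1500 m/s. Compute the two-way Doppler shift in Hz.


fd = 2*f*v/c = 2 * 7698 * 31.3 / 1500 = 321.26

321.26 Hz


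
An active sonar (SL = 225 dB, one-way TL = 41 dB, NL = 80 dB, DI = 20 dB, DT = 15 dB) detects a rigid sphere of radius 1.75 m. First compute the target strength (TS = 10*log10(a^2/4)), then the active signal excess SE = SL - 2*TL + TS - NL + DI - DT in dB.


Step 1: TS = 10*log10(1.75^2/4) = -1.16 dB
Step 2: SE = SL - 2*TL + TS - NL + DI - DT = 225 - 2*41 + (-1.16) - 80 + 20 - 15 = 66.84

66.84 dB


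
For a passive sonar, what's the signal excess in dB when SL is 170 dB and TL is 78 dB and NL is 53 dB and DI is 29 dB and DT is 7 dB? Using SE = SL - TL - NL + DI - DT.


SE = SL - TL - NL + DI - DT = 170 - 78 - 53 + 29 - 7 = 61

61 dB


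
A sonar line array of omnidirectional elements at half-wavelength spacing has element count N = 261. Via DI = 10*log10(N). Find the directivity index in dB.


24.17 dB


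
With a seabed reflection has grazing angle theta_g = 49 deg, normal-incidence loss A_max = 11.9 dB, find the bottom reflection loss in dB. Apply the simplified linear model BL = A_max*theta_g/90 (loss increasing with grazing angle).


BL = A_max * theta_g / 90 = 11.9 * 49 / 90 = 6.48

6.48 dB


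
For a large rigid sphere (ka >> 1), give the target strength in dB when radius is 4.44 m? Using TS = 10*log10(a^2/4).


TS = 10*log10(4.44^2 / 4) = 10*log10(4.9284) = 6.93

6.93 dB


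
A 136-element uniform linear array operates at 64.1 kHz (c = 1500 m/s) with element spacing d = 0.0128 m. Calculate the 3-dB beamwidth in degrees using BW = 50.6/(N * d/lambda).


Step 1: lambda = 1500/64100 = 0.0234 m
Step 2: d/lambda = 0.0128/0.0234 = 0.547
Step 3: BW = 50.6/(N * d/lambda) = 50.6/(136 * 0.547) = 0.68

0.68 deg


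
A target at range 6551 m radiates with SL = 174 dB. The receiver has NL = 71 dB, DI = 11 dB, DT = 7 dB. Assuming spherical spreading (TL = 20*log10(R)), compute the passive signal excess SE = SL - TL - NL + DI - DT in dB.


30.67 dB


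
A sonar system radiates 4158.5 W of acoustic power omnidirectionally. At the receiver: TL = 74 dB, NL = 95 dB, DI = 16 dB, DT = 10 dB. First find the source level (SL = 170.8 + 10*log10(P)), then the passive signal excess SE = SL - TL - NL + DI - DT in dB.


Step 1: SL = 170.8 + 10*log10(4158.5) = 206.99 dB
Step 2: SE = SL - TL - NL + DI - DT = 206.99 - 74 - 95 + 16 - 10 = 43.99

43.99 dB


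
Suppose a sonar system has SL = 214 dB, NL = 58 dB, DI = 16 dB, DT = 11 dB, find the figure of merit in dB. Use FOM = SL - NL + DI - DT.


FOM = SL - NL + DI - DT = 214 - 58 + 16 - 11 = 161

161 dB


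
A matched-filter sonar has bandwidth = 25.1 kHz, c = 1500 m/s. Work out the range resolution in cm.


2.99 cm


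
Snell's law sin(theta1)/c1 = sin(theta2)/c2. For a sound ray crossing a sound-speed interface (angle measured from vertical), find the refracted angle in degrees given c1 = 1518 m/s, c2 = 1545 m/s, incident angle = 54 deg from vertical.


55.43 deg


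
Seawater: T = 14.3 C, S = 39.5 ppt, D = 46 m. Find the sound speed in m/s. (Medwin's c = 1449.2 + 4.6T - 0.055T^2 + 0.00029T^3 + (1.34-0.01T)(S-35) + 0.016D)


c = 1449.2 + 4.6*14.3 - 0.055*14.3^2 + 0.00029*14.3^3 + (1.34 - 0.01*14.3)*(39.5 - 35) + 0.016*46 = 1510.7

1510.7 m/s


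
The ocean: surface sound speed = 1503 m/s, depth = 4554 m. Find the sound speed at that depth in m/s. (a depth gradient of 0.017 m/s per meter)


c = 1503 + 0.017 * 4554 = 1580.418

1580.418 m/s


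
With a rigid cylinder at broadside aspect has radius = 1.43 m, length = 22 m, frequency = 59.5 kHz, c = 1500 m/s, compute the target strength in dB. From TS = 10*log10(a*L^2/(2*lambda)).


lambda = 1500/59500 = 0.02521 m
TS = 10*log10(1.43*22^2/(2*0.02521)) = 41.38

41.38 dB


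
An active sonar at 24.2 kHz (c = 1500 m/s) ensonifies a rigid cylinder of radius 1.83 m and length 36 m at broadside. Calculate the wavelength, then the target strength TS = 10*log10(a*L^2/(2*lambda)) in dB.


Step 1: lambda = c/f = 1500/24200 = 0.06198 m
Step 2: TS = 10*log10(a*L^2/(2*lambda)) = 10*log10(1.83*36^2/(2*0.06198)) = 42.82

42.82 dB


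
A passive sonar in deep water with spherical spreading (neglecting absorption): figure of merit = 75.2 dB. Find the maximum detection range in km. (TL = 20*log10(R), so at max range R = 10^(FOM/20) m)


At max range FOM = TL, so 20*log10(R) = 75.2
R = 10^(75.2/20) = 5754.4 m = 5.75 km

5.75 km


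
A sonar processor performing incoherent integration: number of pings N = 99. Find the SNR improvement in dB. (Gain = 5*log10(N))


9.98 dB


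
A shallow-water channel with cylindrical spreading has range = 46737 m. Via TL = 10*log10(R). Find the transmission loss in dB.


TL = 10*log10(46737) = 46.7

46.7 dB


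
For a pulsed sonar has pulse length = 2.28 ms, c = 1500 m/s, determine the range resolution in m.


1.71 m


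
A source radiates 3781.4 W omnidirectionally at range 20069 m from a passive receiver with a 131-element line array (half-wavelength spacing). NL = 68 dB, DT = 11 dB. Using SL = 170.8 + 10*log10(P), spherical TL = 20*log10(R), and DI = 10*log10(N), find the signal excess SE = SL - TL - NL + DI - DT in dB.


Step 1: SL = 170.8 + 10*log10(3781.4) = 206.58 dB
Step 2: TL = 20*log10(20069) = 86.05 dB
Step 3: DI = 10*log10(131) = 21.17 dB
Step 4: SE = SL - TL - NL + DI - DT = 206.58 - 86.05 - 68 + 21.17 - 11 = 62.7

62.7 dB


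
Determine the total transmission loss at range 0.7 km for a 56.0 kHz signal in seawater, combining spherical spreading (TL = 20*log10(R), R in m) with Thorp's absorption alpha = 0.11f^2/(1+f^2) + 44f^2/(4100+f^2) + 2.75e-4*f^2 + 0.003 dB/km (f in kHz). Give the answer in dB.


70.93 dB


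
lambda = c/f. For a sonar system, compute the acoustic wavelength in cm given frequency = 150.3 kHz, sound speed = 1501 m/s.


lambda = c/f = 1501 / 150300 = 0.01 m = 1.0 cm

1.0 cm
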